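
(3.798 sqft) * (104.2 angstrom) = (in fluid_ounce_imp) 0.0001294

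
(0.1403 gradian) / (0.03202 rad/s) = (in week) 1.138e-07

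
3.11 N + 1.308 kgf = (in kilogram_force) 1.625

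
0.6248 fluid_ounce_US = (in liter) 0.01848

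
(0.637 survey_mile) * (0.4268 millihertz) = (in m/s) 0.4375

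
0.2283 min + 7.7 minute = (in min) 7.928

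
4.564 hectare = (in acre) 11.28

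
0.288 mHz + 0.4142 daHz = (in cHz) 414.2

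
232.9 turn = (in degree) 8.384e+04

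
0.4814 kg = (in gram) 481.4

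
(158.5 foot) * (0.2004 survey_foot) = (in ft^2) 31.76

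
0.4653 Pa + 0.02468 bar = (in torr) 18.52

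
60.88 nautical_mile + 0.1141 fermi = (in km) 112.7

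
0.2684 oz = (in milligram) 7609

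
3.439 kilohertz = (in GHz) 3.439e-06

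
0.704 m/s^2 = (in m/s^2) 0.704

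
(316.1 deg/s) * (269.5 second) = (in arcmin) 5.111e+06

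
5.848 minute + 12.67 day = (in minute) 1.825e+04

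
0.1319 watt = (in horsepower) 0.0001769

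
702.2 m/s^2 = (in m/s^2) 702.2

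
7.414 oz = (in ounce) 7.414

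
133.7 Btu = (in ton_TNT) 3.371e-05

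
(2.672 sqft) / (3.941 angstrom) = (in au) 0.004211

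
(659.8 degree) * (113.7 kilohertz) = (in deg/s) 7.502e+07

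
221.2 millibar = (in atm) 0.2183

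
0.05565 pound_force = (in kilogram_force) 0.02524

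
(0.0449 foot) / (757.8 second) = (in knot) 3.51e-05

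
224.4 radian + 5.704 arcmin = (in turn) 35.71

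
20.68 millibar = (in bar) 0.02068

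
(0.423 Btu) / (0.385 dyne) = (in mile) 7.203e+04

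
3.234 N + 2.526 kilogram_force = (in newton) 28.01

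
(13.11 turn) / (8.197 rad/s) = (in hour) 0.002791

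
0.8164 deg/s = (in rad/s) 0.01425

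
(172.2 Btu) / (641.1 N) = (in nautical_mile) 0.153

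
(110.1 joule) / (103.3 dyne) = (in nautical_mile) 57.55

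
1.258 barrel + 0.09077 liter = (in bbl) 1.259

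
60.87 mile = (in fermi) 9.796e+19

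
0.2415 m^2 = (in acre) 5.968e-05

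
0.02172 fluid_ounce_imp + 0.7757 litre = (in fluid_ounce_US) 26.25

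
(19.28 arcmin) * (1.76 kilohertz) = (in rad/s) 9.871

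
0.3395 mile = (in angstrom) 5.464e+12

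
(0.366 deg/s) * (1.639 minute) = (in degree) 35.99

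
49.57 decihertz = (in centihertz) 495.7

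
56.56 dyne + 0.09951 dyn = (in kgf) 5.778e-05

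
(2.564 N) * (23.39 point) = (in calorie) 0.005057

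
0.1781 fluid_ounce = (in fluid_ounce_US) 0.1781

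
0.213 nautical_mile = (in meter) 394.5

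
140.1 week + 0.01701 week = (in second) 8.474e+07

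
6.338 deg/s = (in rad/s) 0.1106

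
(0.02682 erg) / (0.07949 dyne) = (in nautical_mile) 1.822e-06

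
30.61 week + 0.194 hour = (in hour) 5143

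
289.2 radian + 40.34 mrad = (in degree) 1.657e+04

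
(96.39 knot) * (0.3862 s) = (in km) 0.01915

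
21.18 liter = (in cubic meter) 0.02118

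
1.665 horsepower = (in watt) 1242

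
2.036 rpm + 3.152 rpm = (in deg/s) 31.13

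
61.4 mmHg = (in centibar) 8.186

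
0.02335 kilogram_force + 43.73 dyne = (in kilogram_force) 0.02339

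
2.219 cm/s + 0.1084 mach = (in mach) 0.1085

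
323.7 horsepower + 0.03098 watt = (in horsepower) 323.7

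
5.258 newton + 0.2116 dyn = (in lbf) 1.182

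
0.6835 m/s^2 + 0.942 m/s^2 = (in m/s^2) 1.625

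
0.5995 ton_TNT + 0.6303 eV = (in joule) 2.508e+09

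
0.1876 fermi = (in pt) 5.318e-13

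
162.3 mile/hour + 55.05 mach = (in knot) 3.658e+04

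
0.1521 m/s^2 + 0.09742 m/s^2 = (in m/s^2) 0.2495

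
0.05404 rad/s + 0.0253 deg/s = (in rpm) 0.5203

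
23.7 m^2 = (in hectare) 0.00237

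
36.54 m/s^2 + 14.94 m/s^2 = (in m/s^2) 51.48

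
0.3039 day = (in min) 437.6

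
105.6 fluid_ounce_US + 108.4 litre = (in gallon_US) 29.46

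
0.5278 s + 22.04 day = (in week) 3.149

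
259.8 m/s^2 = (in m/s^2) 259.8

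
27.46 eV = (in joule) 4.4e-18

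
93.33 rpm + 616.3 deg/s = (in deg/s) 1176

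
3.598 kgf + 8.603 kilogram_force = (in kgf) 12.2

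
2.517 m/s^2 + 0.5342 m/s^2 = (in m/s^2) 3.051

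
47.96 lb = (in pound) 47.96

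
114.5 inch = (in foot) 9.542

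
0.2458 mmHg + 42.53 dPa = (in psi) 0.00537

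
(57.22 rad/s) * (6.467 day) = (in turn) 5.088e+06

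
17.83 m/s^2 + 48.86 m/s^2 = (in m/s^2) 66.69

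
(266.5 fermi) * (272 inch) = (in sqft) 1.982e-11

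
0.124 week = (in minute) 1250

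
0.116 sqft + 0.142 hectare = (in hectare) 0.142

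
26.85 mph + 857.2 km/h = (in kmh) 900.4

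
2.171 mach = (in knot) 1437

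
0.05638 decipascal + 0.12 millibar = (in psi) 0.001741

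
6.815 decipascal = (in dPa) 6.815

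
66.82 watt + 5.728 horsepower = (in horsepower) 5.818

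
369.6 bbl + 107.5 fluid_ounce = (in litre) 5.876e+04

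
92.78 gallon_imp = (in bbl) 2.653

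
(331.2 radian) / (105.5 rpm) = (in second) 29.98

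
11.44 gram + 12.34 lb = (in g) 5609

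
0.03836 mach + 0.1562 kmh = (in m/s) 13.1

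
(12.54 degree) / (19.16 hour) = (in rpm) 3.03e-05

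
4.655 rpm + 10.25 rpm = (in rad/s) 1.561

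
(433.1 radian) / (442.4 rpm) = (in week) 1.546e-05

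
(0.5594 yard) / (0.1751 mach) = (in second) 0.008579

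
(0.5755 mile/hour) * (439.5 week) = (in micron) 6.839e+13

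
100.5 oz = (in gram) 2849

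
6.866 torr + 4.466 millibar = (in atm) 0.01344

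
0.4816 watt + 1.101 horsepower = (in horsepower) 1.102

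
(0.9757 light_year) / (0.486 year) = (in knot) 1.171e+09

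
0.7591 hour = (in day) 0.03163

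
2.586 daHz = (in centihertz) 2586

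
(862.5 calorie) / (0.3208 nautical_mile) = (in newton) 6.074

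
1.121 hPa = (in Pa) 112.1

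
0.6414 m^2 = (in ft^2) 6.904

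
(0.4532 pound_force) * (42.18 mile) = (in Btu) 129.7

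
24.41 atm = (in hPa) 2.473e+04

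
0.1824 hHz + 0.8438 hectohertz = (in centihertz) 1.026e+04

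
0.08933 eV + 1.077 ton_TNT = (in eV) 2.813e+28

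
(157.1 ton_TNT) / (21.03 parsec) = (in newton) 1.013e-06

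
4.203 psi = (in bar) 0.2898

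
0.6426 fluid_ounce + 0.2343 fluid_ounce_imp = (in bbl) 0.0001614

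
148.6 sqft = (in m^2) 13.81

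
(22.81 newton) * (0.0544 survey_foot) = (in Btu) 0.0003585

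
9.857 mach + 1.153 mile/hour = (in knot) 6525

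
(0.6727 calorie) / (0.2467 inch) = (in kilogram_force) 45.8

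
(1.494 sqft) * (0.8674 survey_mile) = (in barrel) 1219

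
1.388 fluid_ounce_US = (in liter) 0.04105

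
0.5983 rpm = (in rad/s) 0.06265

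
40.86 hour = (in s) 1.471e+05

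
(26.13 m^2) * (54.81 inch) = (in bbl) 228.8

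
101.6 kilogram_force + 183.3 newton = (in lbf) 265.2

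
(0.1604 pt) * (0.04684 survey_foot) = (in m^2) 8.079e-07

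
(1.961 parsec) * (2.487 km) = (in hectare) 1.505e+16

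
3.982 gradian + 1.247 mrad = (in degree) 3.655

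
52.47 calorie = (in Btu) 0.2081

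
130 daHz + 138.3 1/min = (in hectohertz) 13.02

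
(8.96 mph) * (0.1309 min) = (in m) 31.46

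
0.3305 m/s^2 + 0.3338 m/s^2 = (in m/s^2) 0.6643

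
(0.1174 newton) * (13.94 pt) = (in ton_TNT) 1.38e-13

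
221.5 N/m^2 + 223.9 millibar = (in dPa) 2.261e+05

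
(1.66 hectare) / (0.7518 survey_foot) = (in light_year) 7.657e-12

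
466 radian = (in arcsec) 9.612e+07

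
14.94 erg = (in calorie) 3.571e-07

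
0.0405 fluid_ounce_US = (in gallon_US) 0.0003164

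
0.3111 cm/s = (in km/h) 0.0112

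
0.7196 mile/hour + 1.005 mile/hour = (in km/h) 2.775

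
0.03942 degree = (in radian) 0.000688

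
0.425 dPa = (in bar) 4.25e-07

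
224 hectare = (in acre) 553.5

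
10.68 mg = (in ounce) 0.0003767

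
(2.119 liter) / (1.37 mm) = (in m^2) 1.547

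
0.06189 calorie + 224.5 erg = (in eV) 1.616e+18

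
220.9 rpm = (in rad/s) 23.13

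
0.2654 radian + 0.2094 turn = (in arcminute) 5435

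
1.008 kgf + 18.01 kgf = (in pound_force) 41.93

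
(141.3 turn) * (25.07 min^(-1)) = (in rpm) 3542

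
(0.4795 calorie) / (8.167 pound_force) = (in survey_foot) 0.1812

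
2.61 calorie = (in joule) 10.92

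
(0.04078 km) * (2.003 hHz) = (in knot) 1.588e+04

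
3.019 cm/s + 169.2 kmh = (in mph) 105.2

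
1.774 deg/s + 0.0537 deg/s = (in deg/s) 1.828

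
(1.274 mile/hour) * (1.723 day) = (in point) 2.403e+08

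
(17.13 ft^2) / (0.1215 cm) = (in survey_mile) 0.8139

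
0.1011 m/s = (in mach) 0.0002969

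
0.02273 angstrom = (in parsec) 7.366e-29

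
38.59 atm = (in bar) 39.1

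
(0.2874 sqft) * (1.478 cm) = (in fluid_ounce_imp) 13.89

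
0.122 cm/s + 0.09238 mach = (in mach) 0.09238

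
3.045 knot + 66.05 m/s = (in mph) 151.3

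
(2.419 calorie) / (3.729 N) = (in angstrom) 2.714e+10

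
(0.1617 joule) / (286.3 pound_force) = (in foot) 0.0004166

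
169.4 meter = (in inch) 6669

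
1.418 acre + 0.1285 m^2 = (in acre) 1.418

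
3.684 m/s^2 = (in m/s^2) 3.684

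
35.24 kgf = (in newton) 345.6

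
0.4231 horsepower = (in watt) 315.5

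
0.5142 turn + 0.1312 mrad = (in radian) 3.231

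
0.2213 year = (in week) 11.54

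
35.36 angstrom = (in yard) 3.867e-09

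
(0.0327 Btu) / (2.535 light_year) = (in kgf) 1.467e-16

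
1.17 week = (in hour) 196.6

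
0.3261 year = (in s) 1.028e+07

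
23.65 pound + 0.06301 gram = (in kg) 10.73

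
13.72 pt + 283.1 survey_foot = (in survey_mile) 0.05362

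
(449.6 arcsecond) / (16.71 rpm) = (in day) 1.442e-08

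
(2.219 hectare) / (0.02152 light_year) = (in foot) 3.576e-10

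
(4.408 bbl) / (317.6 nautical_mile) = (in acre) 2.944e-10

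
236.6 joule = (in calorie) 56.55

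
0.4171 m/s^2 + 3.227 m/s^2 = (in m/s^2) 3.644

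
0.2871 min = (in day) 0.0001994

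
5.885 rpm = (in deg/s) 35.31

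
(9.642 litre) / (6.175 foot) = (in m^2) 0.005123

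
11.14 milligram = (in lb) 2.456e-05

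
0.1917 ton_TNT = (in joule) 8.021e+08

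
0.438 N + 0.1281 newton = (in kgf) 0.05773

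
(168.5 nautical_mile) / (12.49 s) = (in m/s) 2.498e+04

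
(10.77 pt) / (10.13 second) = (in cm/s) 0.03751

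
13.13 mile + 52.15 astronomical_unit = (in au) 52.15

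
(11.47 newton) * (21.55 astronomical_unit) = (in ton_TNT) 8838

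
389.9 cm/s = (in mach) 0.01145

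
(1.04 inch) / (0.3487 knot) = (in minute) 0.002454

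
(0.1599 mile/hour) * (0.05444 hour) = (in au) 9.365e-11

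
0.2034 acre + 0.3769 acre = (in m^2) 2348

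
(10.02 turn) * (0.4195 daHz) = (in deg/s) 1.513e+04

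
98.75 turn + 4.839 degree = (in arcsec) 1.28e+08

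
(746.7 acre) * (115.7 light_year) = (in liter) 3.308e+27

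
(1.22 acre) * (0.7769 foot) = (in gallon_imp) 2.572e+05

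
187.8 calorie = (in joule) 785.8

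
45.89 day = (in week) 6.556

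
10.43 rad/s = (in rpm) 99.6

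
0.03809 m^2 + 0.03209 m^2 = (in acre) 1.734e-05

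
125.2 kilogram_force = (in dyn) 1.228e+08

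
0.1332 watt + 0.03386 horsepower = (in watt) 25.38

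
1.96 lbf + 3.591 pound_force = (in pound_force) 5.551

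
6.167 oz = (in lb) 0.3854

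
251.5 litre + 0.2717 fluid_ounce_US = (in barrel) 1.582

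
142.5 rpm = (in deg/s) 855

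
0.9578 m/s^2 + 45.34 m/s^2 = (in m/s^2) 46.3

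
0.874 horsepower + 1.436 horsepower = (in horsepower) 2.31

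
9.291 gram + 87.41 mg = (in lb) 0.02068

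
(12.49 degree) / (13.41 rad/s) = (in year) 5.155e-10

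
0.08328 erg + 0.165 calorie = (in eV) 4.309e+18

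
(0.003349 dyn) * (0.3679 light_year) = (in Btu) 1.105e+05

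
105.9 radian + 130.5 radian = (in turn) 37.62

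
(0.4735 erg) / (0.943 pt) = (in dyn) 14.23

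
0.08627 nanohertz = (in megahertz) 8.627e-17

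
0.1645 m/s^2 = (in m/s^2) 0.1645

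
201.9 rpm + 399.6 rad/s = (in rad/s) 420.7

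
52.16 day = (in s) 4.507e+06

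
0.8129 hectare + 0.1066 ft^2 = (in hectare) 0.8129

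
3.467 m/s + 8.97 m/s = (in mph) 27.82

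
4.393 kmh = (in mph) 2.73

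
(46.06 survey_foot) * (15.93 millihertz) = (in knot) 0.4347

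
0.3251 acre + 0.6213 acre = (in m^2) 3830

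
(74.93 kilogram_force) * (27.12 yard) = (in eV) 1.137e+23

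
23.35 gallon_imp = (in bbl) 0.6677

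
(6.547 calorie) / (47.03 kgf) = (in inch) 2.338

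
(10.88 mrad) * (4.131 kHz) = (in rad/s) 44.95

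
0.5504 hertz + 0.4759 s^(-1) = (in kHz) 0.001026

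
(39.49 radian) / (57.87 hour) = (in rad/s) 0.0001896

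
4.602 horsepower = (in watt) 3432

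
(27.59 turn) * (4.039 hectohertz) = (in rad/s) 7.002e+04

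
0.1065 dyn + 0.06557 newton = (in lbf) 0.01474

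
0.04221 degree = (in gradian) 0.0469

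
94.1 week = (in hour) 1.581e+04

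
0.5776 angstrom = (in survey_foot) 1.895e-10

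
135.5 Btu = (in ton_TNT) 3.417e-05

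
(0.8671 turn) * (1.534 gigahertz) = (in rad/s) 8.357e+09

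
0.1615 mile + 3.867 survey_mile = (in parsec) 2.101e-13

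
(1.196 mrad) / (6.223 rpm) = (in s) 0.001835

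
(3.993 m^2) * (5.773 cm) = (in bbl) 1.45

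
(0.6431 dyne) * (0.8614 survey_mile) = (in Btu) 8.45e-06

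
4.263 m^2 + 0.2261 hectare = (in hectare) 0.2265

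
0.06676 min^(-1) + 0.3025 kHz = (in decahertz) 30.25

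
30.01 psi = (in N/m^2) 2.069e+05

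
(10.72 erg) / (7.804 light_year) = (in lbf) 3.264e-24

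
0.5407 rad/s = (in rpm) 5.163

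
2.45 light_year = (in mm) 2.318e+19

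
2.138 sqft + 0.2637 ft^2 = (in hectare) 2.231e-05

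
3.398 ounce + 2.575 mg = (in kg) 0.09633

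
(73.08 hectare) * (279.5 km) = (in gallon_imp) 4.493e+13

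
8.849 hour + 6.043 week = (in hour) 1024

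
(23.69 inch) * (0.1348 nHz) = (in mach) 2.382e-13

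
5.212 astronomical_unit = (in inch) 3.07e+13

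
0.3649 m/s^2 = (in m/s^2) 0.3649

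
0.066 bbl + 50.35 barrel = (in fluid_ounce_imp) 2.821e+05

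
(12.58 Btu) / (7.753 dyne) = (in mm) 1.712e+11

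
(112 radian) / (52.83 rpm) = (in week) 3.347e-05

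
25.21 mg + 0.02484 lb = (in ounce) 0.3983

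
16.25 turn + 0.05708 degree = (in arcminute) 3.51e+05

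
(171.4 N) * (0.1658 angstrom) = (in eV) 1.774e+10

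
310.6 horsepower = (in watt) 2.316e+05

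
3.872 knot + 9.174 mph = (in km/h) 21.94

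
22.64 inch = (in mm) 575.1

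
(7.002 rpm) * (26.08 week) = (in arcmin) 3.976e+10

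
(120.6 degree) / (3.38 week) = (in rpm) 9.833e-06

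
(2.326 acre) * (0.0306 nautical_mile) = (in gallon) 1.409e+08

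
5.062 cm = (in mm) 50.62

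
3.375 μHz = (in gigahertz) 3.375e-15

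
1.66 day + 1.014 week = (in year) 0.02399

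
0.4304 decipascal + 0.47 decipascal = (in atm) 8.886e-07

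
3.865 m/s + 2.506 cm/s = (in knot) 7.562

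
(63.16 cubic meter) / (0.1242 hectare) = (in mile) 3.16e-05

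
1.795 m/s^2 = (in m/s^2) 1.795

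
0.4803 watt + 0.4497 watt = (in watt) 0.93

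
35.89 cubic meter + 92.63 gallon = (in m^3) 36.24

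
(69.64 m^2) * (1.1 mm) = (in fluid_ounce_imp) 2696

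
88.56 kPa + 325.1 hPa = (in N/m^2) 1.211e+05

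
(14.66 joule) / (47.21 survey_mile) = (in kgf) 1.968e-05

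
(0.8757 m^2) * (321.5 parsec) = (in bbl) 5.464e+19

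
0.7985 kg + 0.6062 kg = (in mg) 1.405e+06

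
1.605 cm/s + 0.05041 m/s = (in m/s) 0.06646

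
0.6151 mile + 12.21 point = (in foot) 3248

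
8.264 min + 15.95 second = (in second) 511.8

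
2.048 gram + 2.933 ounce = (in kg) 0.0852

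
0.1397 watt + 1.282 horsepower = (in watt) 956.1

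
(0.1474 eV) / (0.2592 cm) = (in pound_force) 2.048e-18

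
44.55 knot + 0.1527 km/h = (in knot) 44.63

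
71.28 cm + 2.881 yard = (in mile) 0.00208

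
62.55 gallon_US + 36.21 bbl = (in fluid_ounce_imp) 2.109e+05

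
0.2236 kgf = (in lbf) 0.493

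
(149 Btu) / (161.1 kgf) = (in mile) 0.06183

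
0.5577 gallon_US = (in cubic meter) 0.002111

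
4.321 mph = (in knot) 3.755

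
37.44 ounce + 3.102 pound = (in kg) 2.468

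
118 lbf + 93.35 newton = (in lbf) 139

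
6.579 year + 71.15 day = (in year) 6.774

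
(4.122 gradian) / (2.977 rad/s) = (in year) 6.897e-10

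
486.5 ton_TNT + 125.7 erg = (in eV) 1.27e+31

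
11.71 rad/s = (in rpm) 111.8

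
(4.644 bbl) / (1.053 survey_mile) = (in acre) 1.077e-07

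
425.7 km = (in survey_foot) 1.397e+06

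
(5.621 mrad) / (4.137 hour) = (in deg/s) 2.162e-05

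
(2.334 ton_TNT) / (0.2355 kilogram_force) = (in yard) 4.624e+09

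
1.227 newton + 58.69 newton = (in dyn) 5.992e+06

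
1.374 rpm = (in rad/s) 0.1439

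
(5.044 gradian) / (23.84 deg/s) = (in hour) 5.289e-05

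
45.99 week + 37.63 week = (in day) 585.3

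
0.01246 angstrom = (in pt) 3.532e-09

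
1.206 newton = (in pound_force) 0.2711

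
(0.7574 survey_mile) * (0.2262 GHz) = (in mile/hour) 6.168e+11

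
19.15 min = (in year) 3.643e-05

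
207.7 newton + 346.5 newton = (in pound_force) 124.6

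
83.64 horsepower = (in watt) 6.237e+04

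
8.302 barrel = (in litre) 1320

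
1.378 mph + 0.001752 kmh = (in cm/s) 61.65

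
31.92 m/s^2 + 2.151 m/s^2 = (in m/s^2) 34.07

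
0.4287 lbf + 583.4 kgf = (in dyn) 5.723e+08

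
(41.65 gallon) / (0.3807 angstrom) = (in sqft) 4.458e+10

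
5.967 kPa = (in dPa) 5.967e+04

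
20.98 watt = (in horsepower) 0.02813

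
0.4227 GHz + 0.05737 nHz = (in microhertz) 4.227e+14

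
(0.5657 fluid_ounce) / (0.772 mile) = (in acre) 3.327e-12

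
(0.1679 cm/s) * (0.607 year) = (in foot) 1.054e+05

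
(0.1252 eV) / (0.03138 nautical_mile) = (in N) 3.452e-22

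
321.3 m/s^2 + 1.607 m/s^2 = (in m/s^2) 322.9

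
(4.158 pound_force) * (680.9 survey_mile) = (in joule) 2.027e+07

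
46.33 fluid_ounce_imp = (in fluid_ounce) 44.51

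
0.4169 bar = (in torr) 312.7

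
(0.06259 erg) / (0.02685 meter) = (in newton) 2.331e-07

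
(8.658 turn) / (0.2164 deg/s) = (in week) 0.02382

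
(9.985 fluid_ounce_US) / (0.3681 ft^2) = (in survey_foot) 0.02833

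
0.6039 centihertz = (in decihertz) 0.06039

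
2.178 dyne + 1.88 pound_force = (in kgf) 0.8528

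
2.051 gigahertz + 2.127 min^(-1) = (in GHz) 2.051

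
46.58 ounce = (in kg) 1.321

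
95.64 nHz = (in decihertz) 9.564e-07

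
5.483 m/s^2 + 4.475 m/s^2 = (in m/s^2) 9.958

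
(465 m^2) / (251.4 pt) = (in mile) 3.258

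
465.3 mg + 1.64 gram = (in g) 2.105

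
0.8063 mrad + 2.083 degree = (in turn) 0.005914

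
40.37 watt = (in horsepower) 0.05414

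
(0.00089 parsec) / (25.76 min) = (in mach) 5.218e+07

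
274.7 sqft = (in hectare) 0.002552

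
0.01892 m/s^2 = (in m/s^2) 0.01892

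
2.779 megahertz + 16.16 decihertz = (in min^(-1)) 1.667e+08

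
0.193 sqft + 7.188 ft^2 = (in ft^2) 7.381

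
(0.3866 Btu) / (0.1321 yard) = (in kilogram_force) 344.3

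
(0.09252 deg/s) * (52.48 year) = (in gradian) 1.701e+08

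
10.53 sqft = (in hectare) 9.783e-05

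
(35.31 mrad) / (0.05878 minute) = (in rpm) 0.09561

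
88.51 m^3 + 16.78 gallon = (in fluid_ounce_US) 2.995e+06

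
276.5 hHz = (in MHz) 0.02765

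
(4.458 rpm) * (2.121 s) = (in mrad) 990.2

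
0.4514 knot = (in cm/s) 23.22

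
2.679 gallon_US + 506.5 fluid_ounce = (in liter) 25.12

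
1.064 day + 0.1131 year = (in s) 3.659e+06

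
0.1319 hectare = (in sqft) 1.42e+04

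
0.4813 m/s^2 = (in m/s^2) 0.4813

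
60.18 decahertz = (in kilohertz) 0.6018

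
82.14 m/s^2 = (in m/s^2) 82.14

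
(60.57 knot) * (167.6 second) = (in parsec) 1.692e-13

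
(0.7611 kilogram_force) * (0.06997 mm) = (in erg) 5222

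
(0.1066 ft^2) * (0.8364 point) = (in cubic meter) 2.922e-06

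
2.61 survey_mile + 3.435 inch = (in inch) 1.654e+05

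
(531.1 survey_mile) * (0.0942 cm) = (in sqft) 8667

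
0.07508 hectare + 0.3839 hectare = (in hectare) 0.459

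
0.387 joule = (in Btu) 0.0003668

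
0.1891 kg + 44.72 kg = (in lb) 99.01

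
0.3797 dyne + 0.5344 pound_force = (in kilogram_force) 0.2424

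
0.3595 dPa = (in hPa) 0.0003595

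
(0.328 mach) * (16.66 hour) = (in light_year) 7.08e-10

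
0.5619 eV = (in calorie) 2.152e-20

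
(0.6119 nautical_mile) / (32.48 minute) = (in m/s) 0.5815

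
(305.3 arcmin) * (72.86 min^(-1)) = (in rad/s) 0.1078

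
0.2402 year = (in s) 7.575e+06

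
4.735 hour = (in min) 284.1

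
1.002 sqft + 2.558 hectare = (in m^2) 2.558e+04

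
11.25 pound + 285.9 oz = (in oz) 465.9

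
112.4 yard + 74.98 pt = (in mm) 1.028e+05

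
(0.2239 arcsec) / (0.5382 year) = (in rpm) 6.107e-13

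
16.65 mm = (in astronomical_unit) 1.113e-13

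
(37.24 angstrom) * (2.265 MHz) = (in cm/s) 0.8435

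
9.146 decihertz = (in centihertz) 91.46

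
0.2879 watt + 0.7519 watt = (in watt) 1.04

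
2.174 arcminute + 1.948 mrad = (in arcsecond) 532.2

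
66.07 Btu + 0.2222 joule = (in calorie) 1.666e+04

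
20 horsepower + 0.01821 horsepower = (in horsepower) 20.02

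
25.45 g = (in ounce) 0.8977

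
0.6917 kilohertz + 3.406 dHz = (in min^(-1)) 4.152e+04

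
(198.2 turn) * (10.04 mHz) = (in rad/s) 12.5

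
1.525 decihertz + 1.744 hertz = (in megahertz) 1.897e-06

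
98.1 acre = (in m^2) 3.97e+05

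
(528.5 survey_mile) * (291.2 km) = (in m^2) 2.477e+11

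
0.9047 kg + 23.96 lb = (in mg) 1.177e+07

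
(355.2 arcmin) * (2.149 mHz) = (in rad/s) 0.000222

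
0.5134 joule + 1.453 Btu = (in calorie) 366.5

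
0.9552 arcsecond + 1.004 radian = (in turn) 0.1598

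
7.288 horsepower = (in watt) 5435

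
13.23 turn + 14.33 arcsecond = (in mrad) 8.313e+04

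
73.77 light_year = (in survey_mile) 4.337e+14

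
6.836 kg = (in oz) 241.1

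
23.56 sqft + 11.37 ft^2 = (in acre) 0.0008019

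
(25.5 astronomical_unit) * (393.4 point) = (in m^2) 5.294e+11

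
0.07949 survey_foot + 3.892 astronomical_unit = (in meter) 5.822e+11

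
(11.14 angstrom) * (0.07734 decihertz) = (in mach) 2.53e-14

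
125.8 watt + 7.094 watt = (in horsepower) 0.1782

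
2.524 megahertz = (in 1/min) 1.514e+08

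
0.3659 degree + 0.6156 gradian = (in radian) 0.01606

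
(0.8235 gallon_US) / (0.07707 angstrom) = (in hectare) 4.045e+04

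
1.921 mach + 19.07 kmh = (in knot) 1282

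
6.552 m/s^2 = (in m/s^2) 6.552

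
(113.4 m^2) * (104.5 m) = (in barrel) 7.454e+04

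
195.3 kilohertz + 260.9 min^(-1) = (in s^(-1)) 1.953e+05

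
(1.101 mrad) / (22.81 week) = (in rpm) 7.621e-10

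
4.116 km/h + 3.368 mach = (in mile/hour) 2568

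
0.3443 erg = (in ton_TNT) 8.229e-18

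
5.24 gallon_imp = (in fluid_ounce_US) 805.5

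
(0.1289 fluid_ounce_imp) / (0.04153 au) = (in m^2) 5.895e-16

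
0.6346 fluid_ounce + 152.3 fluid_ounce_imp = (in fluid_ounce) 147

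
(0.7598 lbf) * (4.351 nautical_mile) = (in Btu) 25.81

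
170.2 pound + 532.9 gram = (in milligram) 7.773e+07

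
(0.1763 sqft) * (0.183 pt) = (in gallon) 0.0002793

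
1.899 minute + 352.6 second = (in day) 0.0054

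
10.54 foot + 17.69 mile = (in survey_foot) 9.341e+04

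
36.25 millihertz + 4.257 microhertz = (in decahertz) 0.003625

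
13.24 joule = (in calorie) 3.164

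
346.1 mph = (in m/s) 154.7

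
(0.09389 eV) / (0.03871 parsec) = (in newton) 1.259e-35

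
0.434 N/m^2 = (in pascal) 0.434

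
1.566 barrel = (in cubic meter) 0.249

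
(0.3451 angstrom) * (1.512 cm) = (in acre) 1.289e-16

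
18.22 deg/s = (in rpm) 3.037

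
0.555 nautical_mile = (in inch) 4.047e+04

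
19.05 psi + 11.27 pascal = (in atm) 1.296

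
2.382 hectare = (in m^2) 2.382e+04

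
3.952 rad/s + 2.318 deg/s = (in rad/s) 3.992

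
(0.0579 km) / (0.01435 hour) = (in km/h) 4.035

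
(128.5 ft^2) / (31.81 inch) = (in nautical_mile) 0.007978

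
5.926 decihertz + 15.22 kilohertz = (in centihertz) 1.522e+06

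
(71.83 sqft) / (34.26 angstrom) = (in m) 1.948e+09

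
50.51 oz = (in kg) 1.432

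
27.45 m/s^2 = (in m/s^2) 27.45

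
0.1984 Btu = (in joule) 209.3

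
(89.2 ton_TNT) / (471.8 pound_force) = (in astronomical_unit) 0.001189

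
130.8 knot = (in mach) 0.1976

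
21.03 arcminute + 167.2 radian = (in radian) 167.2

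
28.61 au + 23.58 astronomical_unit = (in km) 7.808e+09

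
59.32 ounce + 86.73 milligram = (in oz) 59.32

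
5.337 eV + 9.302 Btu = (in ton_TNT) 2.346e-06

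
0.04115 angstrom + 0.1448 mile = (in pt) 6.606e+05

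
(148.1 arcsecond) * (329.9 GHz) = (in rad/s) 2.369e+08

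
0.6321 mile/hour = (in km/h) 1.017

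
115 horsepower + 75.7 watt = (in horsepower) 115.1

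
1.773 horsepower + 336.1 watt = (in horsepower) 2.224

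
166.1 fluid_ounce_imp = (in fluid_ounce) 159.6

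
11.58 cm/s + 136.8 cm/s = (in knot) 2.884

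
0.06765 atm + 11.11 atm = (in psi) 164.3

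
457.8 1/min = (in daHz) 0.763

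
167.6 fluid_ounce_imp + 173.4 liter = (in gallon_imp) 39.19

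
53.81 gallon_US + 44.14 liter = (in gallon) 65.47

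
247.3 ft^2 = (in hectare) 0.002297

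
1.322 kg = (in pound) 2.915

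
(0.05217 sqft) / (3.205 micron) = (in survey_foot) 4961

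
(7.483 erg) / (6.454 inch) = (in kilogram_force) 4.655e-07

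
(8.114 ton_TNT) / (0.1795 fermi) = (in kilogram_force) 1.929e+25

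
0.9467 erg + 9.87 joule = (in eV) 6.16e+19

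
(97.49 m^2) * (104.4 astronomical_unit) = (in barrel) 9.577e+15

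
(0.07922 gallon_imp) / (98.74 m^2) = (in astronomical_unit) 2.438e-17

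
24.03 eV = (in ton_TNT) 9.202e-28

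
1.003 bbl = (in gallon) 42.13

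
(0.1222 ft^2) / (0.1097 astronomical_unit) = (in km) 6.918e-16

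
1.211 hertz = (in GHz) 1.211e-09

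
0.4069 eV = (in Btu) 6.179e-23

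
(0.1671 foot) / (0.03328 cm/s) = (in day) 0.001771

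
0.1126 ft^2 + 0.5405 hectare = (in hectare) 0.5405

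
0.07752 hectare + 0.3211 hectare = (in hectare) 0.3986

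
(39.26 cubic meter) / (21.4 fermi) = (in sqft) 1.975e+16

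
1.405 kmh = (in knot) 0.7586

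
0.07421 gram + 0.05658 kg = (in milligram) 5.665e+04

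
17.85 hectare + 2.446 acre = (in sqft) 2.028e+06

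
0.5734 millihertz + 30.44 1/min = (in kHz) 0.0005079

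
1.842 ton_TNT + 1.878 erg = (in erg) 7.707e+16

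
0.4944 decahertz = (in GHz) 4.944e-09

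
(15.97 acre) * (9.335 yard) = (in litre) 5.517e+08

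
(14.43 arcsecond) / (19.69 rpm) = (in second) 3.393e-05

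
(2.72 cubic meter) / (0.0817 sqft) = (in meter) 358.4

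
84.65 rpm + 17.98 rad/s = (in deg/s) 1538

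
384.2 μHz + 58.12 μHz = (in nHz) 4.423e+05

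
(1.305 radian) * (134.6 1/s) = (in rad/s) 175.7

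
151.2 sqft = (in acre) 0.003471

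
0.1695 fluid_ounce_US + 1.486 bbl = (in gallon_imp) 51.97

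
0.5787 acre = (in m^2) 2342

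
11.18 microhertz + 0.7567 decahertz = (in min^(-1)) 454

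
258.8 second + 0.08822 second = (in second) 258.9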